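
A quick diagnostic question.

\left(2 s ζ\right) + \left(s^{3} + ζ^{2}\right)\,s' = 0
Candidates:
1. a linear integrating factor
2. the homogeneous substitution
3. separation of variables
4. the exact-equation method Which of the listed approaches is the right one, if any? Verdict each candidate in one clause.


Technique: the exact-equation method — this form is already the differential of something: the matching mixed partials of 2 s ζ and s^{3} + ζ^{2} prove it.
- a linear integrating factor — a nonlinear term in the unknown puts this outside the integrating-factor template.
- the homogeneous substitution — the ratio of the variables does not determine the slope.
- separation of variables — the two dependences do not factor apart.
- the exact-equation method — yes, a natural case for it.


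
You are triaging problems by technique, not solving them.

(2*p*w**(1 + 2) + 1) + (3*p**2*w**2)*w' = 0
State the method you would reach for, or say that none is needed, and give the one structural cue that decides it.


Verdict: the exact-equation method — equality of cross partials is the green light — assemble the potential function term by term.


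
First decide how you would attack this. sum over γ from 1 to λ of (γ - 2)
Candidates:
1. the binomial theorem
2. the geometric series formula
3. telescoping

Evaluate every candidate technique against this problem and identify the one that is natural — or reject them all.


Best approach: no special technique — constant-multiple powers of γ with no cancellation partners and no common ratio — use the standard power-sum formulas.
- the binomial theorem: no binomial coefficients pair with matched powers.
- the geometric series formula — the term-to-term ratio drifts with the index — the one thing the geometric formula cannot absorb.
- telescoping — neither a shifted-difference shape nor integer-spaced poles are present.


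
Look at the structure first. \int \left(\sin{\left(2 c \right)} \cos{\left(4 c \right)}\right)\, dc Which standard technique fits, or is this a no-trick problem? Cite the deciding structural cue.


Best approach: a trigonometric identity — apply product-to-sum to \sin{\left(2 c \right)} \cos{\left(4 c \right)}: two clean single-angle terms replace one awkward product.


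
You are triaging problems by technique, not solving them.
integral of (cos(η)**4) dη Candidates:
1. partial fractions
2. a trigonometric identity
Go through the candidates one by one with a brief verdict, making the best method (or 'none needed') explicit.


Method: a trigonometric identity — cos(η)**4 is the textbook power-reduction case — identities first, antiderivatives second.
- partial fractions — there is no rational-function structure to decompose.
- a trigonometric identity — applies; the problem has the shape this method handles.


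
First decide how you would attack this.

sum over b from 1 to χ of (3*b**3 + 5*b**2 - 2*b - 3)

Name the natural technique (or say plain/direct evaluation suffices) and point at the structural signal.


Diagnosis: no special technique — the sum is polynomial through and through; closed forms for each power of b finish it directly.


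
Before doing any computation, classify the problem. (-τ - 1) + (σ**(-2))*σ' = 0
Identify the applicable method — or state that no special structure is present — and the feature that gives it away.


Method: separation of variables — all dependence on the two variables factors apart, the defining separable shape. One could also solve this as an exact equation; with each coefficient in its own variable, separating is the same work with fewer steps.


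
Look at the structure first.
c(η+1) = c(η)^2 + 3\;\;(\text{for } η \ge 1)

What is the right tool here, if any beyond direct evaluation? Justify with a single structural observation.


Diagnosis: no special technique — nonlinear feedback in the recursion rules out every root- or factor-based technique.


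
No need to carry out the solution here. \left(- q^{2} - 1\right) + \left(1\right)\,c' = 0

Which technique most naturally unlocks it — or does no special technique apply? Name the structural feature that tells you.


Diagnosis: no special technique — the slope is a function of q alone, so integrate both sides directly.


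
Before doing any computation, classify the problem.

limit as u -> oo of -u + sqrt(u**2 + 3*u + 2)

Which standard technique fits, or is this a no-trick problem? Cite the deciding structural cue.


Method: conjugate multiplication — neither sqrt(u**2 + 3*u + 2) nor u converges alone, so rewrite their difference as a conjugate-rationalized quotient first.


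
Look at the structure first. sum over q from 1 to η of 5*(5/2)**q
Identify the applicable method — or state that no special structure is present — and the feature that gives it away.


Verdict: the geometric series formula — the ratio of consecutive terms is the constant 5/2, independent of the index — a geometric sum.


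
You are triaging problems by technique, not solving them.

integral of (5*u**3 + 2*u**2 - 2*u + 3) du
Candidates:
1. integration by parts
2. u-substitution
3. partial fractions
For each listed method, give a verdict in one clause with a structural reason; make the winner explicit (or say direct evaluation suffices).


Best approach: no special technique — the integrand is a sum of constant multiples of powers of u — integrate term by term.
- integration by parts — parts would only shuffle a directly integrable integrand.
- u-substitution: no substitution does more than relabel what direct integration already handles.
- partial fractions — the expression is not a ratio of polynomials that decomposes further.


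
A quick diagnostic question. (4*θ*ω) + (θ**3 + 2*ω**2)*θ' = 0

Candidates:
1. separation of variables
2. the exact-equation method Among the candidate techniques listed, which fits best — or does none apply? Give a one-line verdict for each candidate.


Technique: the exact-equation method — checking ∂/∂θ of 4*θ*ω against ∂/∂ω of θ**3 + 2*ω**2: they match — the equation is exact as it stands.
- separation of variables: no algebra isolates the independent variable on one side and the unknown on the other.
- the exact-equation method — applicable, and directly so.


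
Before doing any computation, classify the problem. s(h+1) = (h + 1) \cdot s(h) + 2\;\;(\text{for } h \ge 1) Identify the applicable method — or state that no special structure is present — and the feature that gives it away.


Verdict: a summation factor — it is first-order linear but the coefficient h + 1 depends on the index, so multiply through by a summation factor to telescope it.


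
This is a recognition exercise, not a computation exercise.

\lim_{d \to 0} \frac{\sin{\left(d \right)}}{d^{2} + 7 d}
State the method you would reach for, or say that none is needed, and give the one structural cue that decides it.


Technique: l'Hôpital's rule (0/0) — plug in 0: top and bottom both hit zero, so differentiate each and retry. Known elementary limits would finish this too — the rule just bypasses the case analysis.


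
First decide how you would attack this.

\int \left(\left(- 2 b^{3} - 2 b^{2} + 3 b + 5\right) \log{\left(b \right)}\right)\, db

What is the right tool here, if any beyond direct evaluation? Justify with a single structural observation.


Verdict: integration by parts — take \log{\left(b \right)} as the piece to differentiate: what remains is a power-rule integral in disguise.


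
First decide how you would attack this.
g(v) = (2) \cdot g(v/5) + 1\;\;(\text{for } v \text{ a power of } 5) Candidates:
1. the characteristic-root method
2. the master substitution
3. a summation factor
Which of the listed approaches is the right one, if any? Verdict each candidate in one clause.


Method: the master substitution — the argument contracts 5-fold per step: reindex v exponentially and solve the linear recurrence in the new index.
- the characteristic-root method — a divided-index call is not the fixed-shift linear shape that characteristic roots solve.
- the master substitution: yes, a natural case for it.
- a summation factor: a divided-index call is outside the fixed-shift first-order family a summation factor normalizes.


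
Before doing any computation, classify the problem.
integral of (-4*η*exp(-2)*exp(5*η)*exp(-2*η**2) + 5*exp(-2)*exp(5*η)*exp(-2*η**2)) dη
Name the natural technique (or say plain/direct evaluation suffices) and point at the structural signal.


Technique: u-substitution — collected, the integrand has one factor that is, up to a constant, the derivative of an inner expression the rest depends on — substitute for that inner expression.


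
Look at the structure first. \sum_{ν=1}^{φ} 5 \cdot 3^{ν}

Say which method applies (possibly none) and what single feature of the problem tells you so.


Verdict: the geometric series formula — each summand is the previous one scaled by 3; that constant multiplier is itself the geometric structure.


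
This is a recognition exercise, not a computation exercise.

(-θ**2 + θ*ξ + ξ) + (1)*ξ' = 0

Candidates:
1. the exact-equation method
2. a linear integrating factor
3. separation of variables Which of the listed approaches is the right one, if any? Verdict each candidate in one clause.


Method: a linear integrating factor — linear in the unknown with genuine forcing: multiply through by the exponential of the integrated coefficient and the left side closes into one derivative.
- the exact-equation method: the cross partial derivatives disagree, so no single potential exists.
- a linear integrating factor — applicable, and directly so.
- separation of variables — the two dependences do not factor apart.


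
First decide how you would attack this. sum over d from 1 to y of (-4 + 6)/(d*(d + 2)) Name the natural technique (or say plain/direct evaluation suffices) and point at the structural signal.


Best approach: telescoping — the denominator's roots in (-4 + 6)/(d*(d + 2)) sit an integer apart: decomposition produces a self-cancelling chain.


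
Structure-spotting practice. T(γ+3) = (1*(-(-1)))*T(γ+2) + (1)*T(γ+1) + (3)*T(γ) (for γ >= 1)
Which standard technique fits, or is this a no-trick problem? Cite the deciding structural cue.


Technique: the characteristic-root method — constant coefficients and linearity mean the ansatz r^γ reduces it to solving the characteristic polynomial.


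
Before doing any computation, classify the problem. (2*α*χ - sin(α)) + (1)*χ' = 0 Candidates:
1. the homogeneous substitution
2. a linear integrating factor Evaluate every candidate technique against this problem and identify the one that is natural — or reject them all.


Diagnosis: a linear integrating factor — linear in the unknown with genuine forcing: multiply through by the exponential of the integrated coefficient and the left side closes into one derivative.
- the homogeneous substitution: the slope is not a function of the ratio of the variables alone.
- a linear integrating factor — applies; the problem has the shape this method handles.


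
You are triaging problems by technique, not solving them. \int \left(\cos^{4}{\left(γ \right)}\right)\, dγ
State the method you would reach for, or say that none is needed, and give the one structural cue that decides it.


Technique: a trigonometric identity — \cos^{4}{\left(γ \right)} is the textbook power-reduction case — identities first, antiderivatives second.


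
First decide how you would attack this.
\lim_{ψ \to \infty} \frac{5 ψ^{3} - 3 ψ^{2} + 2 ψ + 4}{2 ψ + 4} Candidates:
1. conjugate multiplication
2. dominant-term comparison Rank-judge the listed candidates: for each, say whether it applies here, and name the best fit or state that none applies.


Best approach: dominant-term comparison — at large ψ only the top-degree terms survive; compare the leading terms and the limit falls out.
- conjugate multiplication — there are no radicals in tension whose conjugate would simplify matters.
- dominant-term comparison — yes — fits the structure here.


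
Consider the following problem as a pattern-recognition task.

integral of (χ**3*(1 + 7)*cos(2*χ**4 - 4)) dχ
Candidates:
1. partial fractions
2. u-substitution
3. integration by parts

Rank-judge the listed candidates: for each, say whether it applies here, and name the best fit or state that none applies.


Diagnosis: u-substitution — viewed as a product, the integrand is a composition evaluated at 2*χ**4 - 4 times (a constant multiple of) that inner expression's derivative, so u = 2*χ**4 - 4 makes it elementary.
- partial fractions — the expression is not a ratio of polynomials that decomposes further.
- u-substitution: yes — fits the structure here.
- integration by parts — the non-polynomial partner is not one of the parts kernels — exp, sine, or cosine with a degree-1 argument, or a logarithm.


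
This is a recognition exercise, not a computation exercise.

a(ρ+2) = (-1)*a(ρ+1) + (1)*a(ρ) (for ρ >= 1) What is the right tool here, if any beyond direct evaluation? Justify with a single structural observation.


Verdict: the characteristic-root method — linear, homogeneous, constant coefficients: solutions of the form r^ρ exist — find the roots of the characteristic polynomial.


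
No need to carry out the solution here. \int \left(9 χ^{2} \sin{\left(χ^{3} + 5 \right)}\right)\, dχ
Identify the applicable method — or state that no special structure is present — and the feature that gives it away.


Verdict: u-substitution — everything non-trivial happens through the inner expression χ^{3} + 5, and its derivative accounts for the remaining factor up to a constant, so set u = χ^{3} + 5.


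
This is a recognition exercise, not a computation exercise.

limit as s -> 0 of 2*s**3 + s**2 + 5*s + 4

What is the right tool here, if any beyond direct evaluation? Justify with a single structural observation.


Verdict: no special technique — the function is continuous at 0; evaluation is itself the limit, no machinery required.


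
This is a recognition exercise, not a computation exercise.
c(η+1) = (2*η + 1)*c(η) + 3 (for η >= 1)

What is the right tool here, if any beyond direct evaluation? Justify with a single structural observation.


Diagnosis: a summation factor — normalize by the running product of 2*η + 1: the left side becomes a difference, and differences sum.


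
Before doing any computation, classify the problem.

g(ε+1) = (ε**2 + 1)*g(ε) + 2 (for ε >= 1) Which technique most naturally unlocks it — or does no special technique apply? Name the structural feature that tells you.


Verdict: a summation factor — it is first-order linear but the coefficient ε**2 + 1 depends on the index, so multiply through by a summation factor to telescope it.


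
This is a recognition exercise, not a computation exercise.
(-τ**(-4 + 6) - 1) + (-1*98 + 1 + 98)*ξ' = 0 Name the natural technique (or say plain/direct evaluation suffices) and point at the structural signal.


Technique: no special technique — the slope is a function of τ alone, so integrate both sides directly.


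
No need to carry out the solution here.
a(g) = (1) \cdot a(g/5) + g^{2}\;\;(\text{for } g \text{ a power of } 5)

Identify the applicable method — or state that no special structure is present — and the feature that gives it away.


Verdict: the master substitution — the argument shrinks by the factor 5, so measure the index on a logarithmic scale and the recursion becomes a shift.


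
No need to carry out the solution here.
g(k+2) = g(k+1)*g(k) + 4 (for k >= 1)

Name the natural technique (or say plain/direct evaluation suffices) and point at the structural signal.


Diagnosis: no special technique — the unknown enters the rule nonlinearly, not as a weighted sum — no linear method is even well-posed.


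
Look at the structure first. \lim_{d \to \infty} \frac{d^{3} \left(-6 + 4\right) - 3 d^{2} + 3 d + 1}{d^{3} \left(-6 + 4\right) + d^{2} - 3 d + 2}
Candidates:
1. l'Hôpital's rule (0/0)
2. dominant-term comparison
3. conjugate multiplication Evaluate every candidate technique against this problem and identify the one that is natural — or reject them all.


Method: dominant-term comparison — as d grows, only the highest-degree terms matter — compare leading terms and read the limit off.
- l'Hôpital's rule (0/0) — no 0/0 form appears: written as one quotient, top and bottom both grow without bound, and the ratio is decided by their leading terms.
- dominant-term comparison — yes, a natural case for it.
- conjugate multiplication: rationalization has no target — no divergent radical difference appears.


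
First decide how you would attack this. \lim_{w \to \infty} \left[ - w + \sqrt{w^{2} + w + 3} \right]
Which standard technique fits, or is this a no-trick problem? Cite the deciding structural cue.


Best approach: conjugate multiplication — an infinity-minus-infinity difference with a surviving radical — multiply by the conjugate to cancel the divergence.


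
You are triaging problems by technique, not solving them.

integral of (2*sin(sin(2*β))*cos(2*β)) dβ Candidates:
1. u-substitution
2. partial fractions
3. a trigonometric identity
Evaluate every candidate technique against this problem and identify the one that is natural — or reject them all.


Method: u-substitution — collected, the integrand has one factor that is, up to a constant, the derivative of an inner expression the rest depends on — substitute for that inner expression.
- u-substitution — yes, a natural case for it.
- partial fractions — there is no rational-function structure to decompose.
- a trigonometric identity — neither the even-power reduction nor the product-to-sum identity applies to this structure.


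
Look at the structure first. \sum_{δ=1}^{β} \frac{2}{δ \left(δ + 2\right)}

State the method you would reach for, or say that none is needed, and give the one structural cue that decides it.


Method: telescoping — \frac{2}{δ \left(δ + 2\right)} decomposes into shift-paired simple fractions; the series telescopes to finitely many boundary pieces.


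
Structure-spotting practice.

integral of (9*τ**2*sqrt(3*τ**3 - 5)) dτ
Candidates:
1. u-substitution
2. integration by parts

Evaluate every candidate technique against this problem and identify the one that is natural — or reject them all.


Technique: u-substitution — read it as f(3*τ**3 - 5) times a constant multiple of d(3*τ**3 - 5): one substitution, u = 3*τ**3 - 5, finishes it.
- u-substitution: a fit — the right tool for this form.
- integration by parts — the non-polynomial partner is not one of the parts kernels — exp, sine, or cosine with a degree-1 argument, or a logarithm.


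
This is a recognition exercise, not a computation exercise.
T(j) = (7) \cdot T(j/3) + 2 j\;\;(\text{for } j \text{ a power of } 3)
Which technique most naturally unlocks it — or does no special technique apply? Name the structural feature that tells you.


Best approach: the master substitution — the argument shrinks by the factor 3, so measure the index on a logarithmic scale and the recursion becomes a shift.


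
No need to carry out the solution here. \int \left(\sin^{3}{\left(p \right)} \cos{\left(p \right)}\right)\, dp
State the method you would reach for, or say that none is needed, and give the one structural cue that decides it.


Diagnosis: u-substitution — collected, the integrand has one factor that is, up to a constant, the derivative of an inner expression the rest depends on — substitute for that inner expression.


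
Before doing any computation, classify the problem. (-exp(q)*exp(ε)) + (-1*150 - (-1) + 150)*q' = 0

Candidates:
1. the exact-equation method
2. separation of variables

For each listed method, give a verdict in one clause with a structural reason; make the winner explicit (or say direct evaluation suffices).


Method: separation of variables — all dependence on the two variables factors apart, the defining separable shape.
- the exact-equation method — the mixed-partials test fails on this split — it is not an exact differential as presented.
- separation of variables — a fit — the right tool for this form.


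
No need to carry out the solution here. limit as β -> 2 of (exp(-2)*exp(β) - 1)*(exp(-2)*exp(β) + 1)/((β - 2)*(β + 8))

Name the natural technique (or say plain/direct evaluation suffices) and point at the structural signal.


Diagnosis: l'Hôpital's rule (0/0) — both numerator and denominator vanish at 2: the genuine 0/0 indeterminate that l'Hôpital exists for. Expanding numerator and denominator to first order gives the same value — the rule automates exactly that.


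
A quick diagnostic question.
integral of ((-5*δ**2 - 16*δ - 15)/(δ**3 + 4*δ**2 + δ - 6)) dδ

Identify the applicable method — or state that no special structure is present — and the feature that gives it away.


Best approach: partial fractions — a proper rational integrand whose denominator splits into simpler factors — decompose into partial fractions first.


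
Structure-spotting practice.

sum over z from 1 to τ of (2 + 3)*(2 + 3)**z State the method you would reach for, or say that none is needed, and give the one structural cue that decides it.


Best approach: the geometric series formula — consecutive terms stand in a fixed index-free ratio — the geometric sum formula closes it.


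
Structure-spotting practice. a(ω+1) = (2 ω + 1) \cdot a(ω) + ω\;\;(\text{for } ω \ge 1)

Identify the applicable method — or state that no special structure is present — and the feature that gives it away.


Diagnosis: a summation factor — it is first-order linear but the coefficient 2 ω + 1 depends on the index, so multiply through by a summation factor to telescope it.


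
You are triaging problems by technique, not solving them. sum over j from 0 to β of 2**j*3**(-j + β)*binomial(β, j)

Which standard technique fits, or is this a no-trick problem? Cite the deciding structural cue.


Best approach: the binomial theorem — binomial coefficients against complementary powers of 2 and 3: recognize the binomial expansion and resum.


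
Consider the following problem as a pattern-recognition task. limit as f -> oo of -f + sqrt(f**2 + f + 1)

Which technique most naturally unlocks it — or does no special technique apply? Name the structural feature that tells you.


Verdict: conjugate multiplication — the ∞ − ∞ radical form is the exact trigger for the conjugate maneuver.


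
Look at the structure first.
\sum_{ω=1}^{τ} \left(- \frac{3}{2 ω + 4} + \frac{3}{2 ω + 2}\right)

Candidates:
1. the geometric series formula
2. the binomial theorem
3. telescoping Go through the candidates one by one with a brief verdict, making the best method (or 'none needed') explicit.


Best approach: telescoping — write out three consecutive terms and watch the interior cancel: the advanced copy one term subtracts reappears as the very next term's leading piece, pair after pair.
- the geometric series formula: there is no constant term-to-term ratio.
- the binomial theorem — the terms do not reassemble into a binomial power.
- telescoping: a fit — the right tool for this form.


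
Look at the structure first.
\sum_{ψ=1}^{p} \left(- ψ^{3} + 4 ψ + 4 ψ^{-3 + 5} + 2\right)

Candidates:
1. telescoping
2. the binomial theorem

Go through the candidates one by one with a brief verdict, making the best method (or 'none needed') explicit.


Diagnosis: no special technique — constant-multiple powers of ψ with no cancellation partners and no common ratio — use the standard power-sum formulas.
- telescoping: computed from the summand as displayed, the partial sums build up without the pairwise collapse telescoping exploits.
- the binomial theorem: the terms lack the binomial-coefficient-weighted complementary-power pattern of an expansion.


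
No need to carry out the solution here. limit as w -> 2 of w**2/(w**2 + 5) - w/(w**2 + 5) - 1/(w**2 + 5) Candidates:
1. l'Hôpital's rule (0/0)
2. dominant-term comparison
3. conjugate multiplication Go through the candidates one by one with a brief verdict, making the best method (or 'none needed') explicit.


Verdict: no special technique — the expression is continuous at the evaluation point — substitute directly; no indeterminate form appears.
- l'Hôpital's rule (0/0): substituting the point gives a finite value outright — there is no indeterminate clash to repair.
- dominant-term comparison: no dominant-degree comparison decides it.
- conjugate multiplication: there are no radicals in tension whose conjugate would simplify matters.


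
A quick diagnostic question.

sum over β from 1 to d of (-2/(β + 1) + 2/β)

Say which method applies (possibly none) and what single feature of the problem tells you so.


Technique: telescoping — a difference of consecutive values of one function (2/β at one index and the next) — telescoping by construction.


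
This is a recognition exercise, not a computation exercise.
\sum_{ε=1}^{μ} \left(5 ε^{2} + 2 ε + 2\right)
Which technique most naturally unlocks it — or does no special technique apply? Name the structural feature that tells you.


Verdict: no special technique — this is bookkeeping, not technique: standard formulas for sums of constant-multiple powers of ε apply termwise.


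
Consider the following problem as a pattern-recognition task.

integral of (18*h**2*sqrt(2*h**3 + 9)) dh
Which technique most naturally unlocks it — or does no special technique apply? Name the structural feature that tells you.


Diagnosis: u-substitution — spotting that 18*h**2 is a constant multiple of the derivative of 2*h**3 + 9 is the key observation — substitute u = 2*h**3 + 9 and the integral becomes one-dimensional in u.


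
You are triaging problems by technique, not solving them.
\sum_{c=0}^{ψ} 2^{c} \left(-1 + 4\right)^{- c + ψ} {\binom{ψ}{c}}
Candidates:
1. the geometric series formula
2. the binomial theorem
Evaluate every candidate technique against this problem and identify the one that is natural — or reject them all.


Verdict: the binomial theorem — {\binom{ψ}{c}} weighting matched powers of 2 and (-1 + 4) is the expanded form of (2 + (-1 + 4))^ψ — fold it back up.
- the geometric series formula: there is no constant term-to-term ratio.
- the binomial theorem — yes, a natural case for it.


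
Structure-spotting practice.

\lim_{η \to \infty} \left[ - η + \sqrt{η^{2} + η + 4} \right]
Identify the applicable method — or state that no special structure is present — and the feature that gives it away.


Diagnosis: conjugate multiplication — two divergent pieces with a minus sign between them and a radical in the mix: rationalize \sqrt{η^{2} + η + 4} - η before any limit law applies.


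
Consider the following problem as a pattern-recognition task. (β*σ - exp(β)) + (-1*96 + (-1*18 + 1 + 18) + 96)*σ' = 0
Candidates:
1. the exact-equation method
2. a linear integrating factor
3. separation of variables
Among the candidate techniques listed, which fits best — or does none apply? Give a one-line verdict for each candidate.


Verdict: a linear integrating factor — σ appears only to the first power with coefficient β — the classic integrating-factor setup.
- the exact-equation method — the cross partial derivatives disagree, so no single potential exists.
- a linear integrating factor: a fit — the right tool for this form.
- separation of variables — no algebra isolates the independent variable on one side and the unknown on the other.


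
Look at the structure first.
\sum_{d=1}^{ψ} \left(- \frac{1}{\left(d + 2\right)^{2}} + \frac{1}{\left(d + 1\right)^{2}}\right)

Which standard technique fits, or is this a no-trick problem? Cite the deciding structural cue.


Verdict: telescoping — the summand is \frac{1}{\left(d + 1\right)^{2}} minus the same expression shifted by one, so consecutive terms cancel in pairs.


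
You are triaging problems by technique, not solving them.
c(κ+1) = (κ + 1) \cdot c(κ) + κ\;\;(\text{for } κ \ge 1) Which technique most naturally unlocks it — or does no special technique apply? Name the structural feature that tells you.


Diagnosis: a summation factor — first-order, linear, moving coefficient κ + 1: the discrete analogue of an integrating factor handles it.


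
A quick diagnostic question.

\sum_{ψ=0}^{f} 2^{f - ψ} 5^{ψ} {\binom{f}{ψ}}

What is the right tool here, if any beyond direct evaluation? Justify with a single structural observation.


Diagnosis: the binomial theorem — the binomial coefficients weight matched powers of 5 and 2, which is exactly the expansion of a binomial power.


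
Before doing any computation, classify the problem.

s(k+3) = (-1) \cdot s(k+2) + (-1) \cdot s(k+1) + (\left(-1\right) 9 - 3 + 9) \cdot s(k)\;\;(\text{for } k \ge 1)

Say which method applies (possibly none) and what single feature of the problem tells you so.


Diagnosis: the characteristic-root method — fixed numeric weights on consecutive terms and no forcing term added: the root method in its home territory.


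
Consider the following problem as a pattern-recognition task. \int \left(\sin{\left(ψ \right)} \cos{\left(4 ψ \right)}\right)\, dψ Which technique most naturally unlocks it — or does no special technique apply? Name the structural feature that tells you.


Technique: a trigonometric identity — distinct frequencies under one product (\sin{\left(ψ \right)} \cos{\left(4 ψ \right)}): the product-to-sum identity is the systematic route to an integrable form.


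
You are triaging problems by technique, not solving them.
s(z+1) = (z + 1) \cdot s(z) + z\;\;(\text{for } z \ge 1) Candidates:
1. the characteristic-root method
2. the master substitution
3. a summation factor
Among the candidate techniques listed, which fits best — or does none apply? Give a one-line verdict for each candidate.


Diagnosis: a summation factor — rescale the sequence by the product of the weights z + 1 so far — the recurrence collapses to a plain running sum.
- the characteristic-root method — an index-dependent weight blocks the pure exponential ansatz.
- the master substitution: there is no divide-the-index recursive argument.
- a summation factor: yes — fits the structure here.


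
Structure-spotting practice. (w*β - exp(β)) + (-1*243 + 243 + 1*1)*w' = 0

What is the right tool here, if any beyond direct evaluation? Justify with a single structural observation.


Diagnosis: a linear integrating factor — arrange it as w' + β·w = (the forcing term) and the integrating factor does the rest.


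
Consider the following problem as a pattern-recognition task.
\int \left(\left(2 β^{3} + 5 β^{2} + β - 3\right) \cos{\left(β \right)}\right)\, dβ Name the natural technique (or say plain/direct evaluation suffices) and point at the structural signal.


Best approach: integration by parts — a polynomial 2 β^{3} + 5 β^{2} + β - 3 against the kernel \cos{\left(β \right)} is the signature bounded-ladder case for integration by parts.


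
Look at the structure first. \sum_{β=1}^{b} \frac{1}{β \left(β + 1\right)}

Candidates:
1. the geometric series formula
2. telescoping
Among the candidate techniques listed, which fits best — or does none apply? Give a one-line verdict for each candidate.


Verdict: telescoping — integer-spaced poles in \frac{1}{β \left(β + 1\right)} are the telescoping signature in disguise.
- the geometric series formula: the term-to-term ratio drifts with the index — the one thing the geometric formula cannot absorb.
- telescoping — applicable, and directly so.


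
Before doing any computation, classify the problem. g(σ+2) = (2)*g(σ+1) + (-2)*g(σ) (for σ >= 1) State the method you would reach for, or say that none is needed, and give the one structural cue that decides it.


Method: the characteristic-root method — the recurrence treats every index alike (constant coefficients, no forcing) — precisely the regime where r^σ trials close it.


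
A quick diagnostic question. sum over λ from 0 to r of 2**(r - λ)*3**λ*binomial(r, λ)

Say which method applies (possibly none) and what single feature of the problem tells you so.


Best approach: the binomial theorem — the binomial coefficients weight matched powers of 3 and 2, which is exactly the expansion of a binomial power.


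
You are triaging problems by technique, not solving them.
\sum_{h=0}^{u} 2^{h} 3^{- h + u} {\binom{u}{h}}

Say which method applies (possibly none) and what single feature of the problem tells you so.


Technique: the binomial theorem — terms weighting {\binom{u}{h}} against matched powers of 2 and 3 reassemble into (2 + 3)^u by the binomial theorem.


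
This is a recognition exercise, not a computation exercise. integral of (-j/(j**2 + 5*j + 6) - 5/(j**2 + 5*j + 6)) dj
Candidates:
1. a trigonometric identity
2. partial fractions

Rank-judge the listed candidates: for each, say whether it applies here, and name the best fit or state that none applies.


Best approach: partial fractions — rational integrand, reducible denominator j**2 + 5*j + 6: decompose first, integrate second.
- a trigonometric identity — with no trigonometric functions present, identity rewriting has no target.
- partial fractions — yes — fits the structure here.


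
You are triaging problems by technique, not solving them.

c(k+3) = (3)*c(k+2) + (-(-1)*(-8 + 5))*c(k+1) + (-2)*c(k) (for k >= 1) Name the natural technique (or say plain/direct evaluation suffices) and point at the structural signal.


Method: the characteristic-root method — because shifting k leaves the equation's coefficients unchanged, exponential trials reduce it to algebra.


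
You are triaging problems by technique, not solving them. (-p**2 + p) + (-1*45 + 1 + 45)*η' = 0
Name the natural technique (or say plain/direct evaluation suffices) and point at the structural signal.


Method: no special technique — with η absent the equation is not coupled at all: direct integration in p.


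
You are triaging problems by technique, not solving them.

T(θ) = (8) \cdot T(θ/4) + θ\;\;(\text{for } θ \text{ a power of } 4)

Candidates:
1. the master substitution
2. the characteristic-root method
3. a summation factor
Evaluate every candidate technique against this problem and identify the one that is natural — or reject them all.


Diagnosis: the master substitution — treat m = log base 4 of θ as the new clock: one recursion step advances m by one while θ scales by 4.
- the master substitution — yes, a natural case for it.
- the characteristic-root method — the recursion divides its index rather than shifting it — outside the constant-shift family the root method covers.
- a summation factor — the recursion divides its index rather than shifting it — there is no previous-term chain for a summation factor to telescope.


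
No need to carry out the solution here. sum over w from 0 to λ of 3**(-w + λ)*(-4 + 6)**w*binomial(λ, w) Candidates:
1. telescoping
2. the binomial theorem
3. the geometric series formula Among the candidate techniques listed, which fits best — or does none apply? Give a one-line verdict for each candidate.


Verdict: the binomial theorem — terms weighting binomial(λ, w) against matched powers of (-4 + 6) and 3 reassemble into ((-4 + 6) + 3)^λ by the binomial theorem.
- telescoping — neither a shifted-difference shape nor integer-spaced poles are present.
- the binomial theorem: applicable, and directly so.
- the geometric series formula: the term-to-term ratio drifts with the index — the one thing the geometric formula cannot absorb.


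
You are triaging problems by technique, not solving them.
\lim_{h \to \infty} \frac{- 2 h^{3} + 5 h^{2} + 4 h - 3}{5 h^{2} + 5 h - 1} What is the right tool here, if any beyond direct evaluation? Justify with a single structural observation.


Verdict: dominant-term comparison — as h grows, only the highest-degree terms matter — compare leading terms and read the limit off. As a single quotient, the ∞/∞ shape would yield to repeated differentiation as well — the growth comparison gets there in one look.


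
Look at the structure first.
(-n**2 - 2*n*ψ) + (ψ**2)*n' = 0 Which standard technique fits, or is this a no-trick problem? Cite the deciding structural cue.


Best approach: the homogeneous substitution — scaling ψ and n together leaves the slope fixed — it depends only on n/ψ, so substitute the ratio. A Bernoulli substitution is a fair alternative on this equation directly; the homogeneous reading takes it as given.


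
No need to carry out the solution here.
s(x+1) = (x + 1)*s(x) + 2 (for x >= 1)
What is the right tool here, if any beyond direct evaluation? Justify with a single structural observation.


Method: a summation factor — because the multiplier x + 1 is index-dependent, divide through by its running product and sum the resulting differences.


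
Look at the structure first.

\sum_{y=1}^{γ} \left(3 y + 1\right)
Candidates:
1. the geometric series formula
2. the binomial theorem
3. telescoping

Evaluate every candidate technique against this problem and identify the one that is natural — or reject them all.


Diagnosis: no special technique — the summand is a plain polynomial in y (expanding first if it arrives factored); standard power-sum formulas evaluate it term by term.
- the geometric series formula: the term-to-term ratio drifts with the index — the one thing the geometric formula cannot absorb.
- the binomial theorem: no binomial coefficients pair with matched powers.
- telescoping — the terms as presented offer no neighboring cancellation — a telescoping rewrite may exist, but the displayed structure does not hand one over.


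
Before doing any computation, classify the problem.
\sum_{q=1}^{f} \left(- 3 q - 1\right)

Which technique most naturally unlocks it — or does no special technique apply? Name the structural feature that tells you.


Technique: no special technique — constant-multiple powers of q with no cancellation partners and no common ratio — use the standard power-sum formulas.


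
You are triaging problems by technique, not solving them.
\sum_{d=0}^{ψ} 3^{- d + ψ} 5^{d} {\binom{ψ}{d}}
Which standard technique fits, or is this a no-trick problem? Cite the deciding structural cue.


Verdict: the binomial theorem — binomial coefficients against complementary powers of 5 and 3: recognize the binomial expansion and resum.


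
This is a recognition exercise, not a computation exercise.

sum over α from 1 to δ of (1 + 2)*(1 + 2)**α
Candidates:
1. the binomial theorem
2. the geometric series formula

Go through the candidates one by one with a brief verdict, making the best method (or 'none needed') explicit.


Verdict: the geometric series formula — consecutive terms stand in a fixed index-free ratio — the geometric sum formula closes it.
- the binomial theorem — no binomial coefficients pair with matched powers.
- the geometric series formula — a fit — the right tool for this form.


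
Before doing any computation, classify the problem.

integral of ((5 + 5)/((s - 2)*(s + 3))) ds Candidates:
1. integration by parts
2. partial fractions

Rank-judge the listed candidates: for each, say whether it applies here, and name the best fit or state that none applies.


Technique: partial fractions — the bottom factors while the top stays lower-degree — split into simple fractions and integrate piece by piece.
- integration by parts: the integrand does not split as a nonconstant polynomial times an exp, sine, cosine of a linear argument, or logarithm — no polynomial-kernel parts product to differentiate one side of.
- partial fractions — yes, a natural case for it.
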